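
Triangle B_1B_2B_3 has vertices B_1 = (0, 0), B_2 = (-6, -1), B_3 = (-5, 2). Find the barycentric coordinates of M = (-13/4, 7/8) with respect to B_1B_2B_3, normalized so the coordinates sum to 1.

(3/8, 1/8, 1/2)

Signed area of the reference triangle: [B_1B_2B_3] = ½·(0·(-1−2) + (-6)·(2−0) + (-5)·(0−(-1))) = ½·(0 − 12 − 5) = -17/2.
[MB_2B_3] = ½·((-13/4)·(-1−2) + (-6)·(2−(7/8)) + (-5)·(7/8−(-1))) = ½·(39/4 − 27/4 − 75/8) = -51/16, so the B_1-coordinate is (-51/16)/(-17/2) = 3/8.
[B_1MB_3] = ½·(0·(7/8−2) + (-13/4)·(2−0) + (-5)·(0−(7/8))) = ½·(0 − 13/2 + 35/8) = -17/16, so the B_2-coordinate is 1/8.
[B_1B_2M] = ½·(0·(-1−(7/8)) + (-6)·(7/8−0) + (-13/4)·(0−(-1))) = ½·(0 − 21/4 − 13/4) = -17/4, so the B_3-coordinate is 1/2.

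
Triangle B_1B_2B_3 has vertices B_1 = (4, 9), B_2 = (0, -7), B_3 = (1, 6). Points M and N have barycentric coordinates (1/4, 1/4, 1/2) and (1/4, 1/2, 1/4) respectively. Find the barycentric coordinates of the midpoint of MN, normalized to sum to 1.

Since both coordinate triples sum to 1, the midpoint's barycentrics are the componentwise average.
(1/4+1/4)/2 = 1/4; similarly 3/8 and 3/8.

(1/4, 3/8, 3/8)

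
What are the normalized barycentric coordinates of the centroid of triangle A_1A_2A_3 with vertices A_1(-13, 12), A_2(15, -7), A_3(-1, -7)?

(1/3, 1/3, 1/3)

The centroid is the average of the vertices, so each weight is 1/3.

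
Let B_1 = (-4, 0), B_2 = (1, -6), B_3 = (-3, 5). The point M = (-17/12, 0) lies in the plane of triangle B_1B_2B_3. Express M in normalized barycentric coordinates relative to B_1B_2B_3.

Signed area of the reference triangle: [B_1B_2B_3] = ½·((-4)·(-6−5) + 1·(5−0) + (-3)·(0−(-6))) = ½·(44 + 5 − 18) = 31/2.
[MB_2B_3] = ½·((-17/12)·(-6−5) + 1·(5−0) + (-3)·(0−(-6))) = ½·(187/12 + 5 − 18) = 31/24, so the B_1-coordinate is (31/24)/(31/2) = 1/12.
[B_1MB_3] = ½·((-4)·(0−5) + (-17/12)·(5−0) + (-3)·(0−0)) = ½·(20 − 85/12 + 0) = 155/24, so the B_2-coordinate is 5/12.
[B_1B_2M] = ½·((-4)·(-6−0) + 1·(0−0) + (-17/12)·(0−(-6))) = ½·(24 + 0 − 17/2) = 31/4, so the B_3-coordinate is 1/2.

(1/12, 5/12, 1/2)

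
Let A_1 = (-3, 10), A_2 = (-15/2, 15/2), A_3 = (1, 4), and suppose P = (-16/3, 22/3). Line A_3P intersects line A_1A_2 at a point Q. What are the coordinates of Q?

Barycentric coordinates of P with respect to A_1A_2A_3: (1/6, 2/3, 1/6).
On side A_1A_2 the A_3-coordinate is zero; dropping P's A_3-weight 1/6 and renormalizing the remaining 1/6 : 2/3 gives weights 1/5, 4/5 on A_1, A_2.
Q = (1/5)·(-3, 10) + (4/5)·(-15/2, 15/2) = (-33/5, 8).

(-33/5, 8)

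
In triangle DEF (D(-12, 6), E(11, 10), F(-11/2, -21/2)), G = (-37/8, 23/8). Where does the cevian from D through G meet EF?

Barycentric coordinates of G with respect to DEF: (1/2, 1/4, 1/4).
On side EF the D-coordinate is zero; dropping G's D-weight 1/2 and renormalizing the remaining 1/4 : 1/4 gives weights 1/2, 1/2 on E, F.
H = (1/2)·(11, 10) + (1/2)·(-11/2, -21/2) = (11/4, -1/4).

(11/4, -1/4)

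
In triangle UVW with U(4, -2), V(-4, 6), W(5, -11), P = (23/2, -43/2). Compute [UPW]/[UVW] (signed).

-3/4

[UVW] = ½·(4·(6−(-11)) + (-4)·(-11−(-2)) + 5·(-2−6)) = ½·(68 + 36 − 40) = 32.
[UPW] = ½·(4·(-43/2−(-11)) + (23/2)·(-11−(-2)) + 5·(-2−(-43/2))) = ½·(-42 − 207/2 + 195/2) = -24, so the ratio is (-24)/32 = -3/4.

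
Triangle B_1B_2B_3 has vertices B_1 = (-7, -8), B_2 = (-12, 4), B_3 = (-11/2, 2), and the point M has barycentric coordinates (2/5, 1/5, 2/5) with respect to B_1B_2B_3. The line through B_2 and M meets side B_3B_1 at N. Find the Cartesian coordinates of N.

Line B_2M meets B_3B_1 where the B_2-coordinate vanishes; zeroing M's B_2-weight and renormalizing leaves B_3, B_1-weights 2/5 : 2/5 → (1/2, 1/2).
So N = (1/2)·B_3 + (1/2)·B_1 = (-25/4, -3).

(-25/4, -3)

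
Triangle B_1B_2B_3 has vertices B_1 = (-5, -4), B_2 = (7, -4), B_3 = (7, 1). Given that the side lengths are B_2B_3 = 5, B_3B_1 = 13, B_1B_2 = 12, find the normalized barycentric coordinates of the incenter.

(1/6, 13/30, 2/5)

The incenter has barycentric coordinates proportional to the opposite side lengths: (5 : 13 : 12).
Normalizing by 5+13+12 = 30 gives (1/6, 13/30, 2/5).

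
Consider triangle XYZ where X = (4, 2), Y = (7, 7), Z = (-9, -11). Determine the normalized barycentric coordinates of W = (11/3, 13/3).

Signed area of the reference triangle: [XYZ] = ½·(4·(7−(-11)) + 7·(-11−2) + (-9)·(2−7)) = ½·(72 − 91 + 45) = 13.
[WYZ] = ½·((11/3)·(7−(-11)) + 7·(-11−(13/3)) + (-9)·(13/3−7)) = ½·(66 − 322/3 + 24) = -26/3, so the X-coordinate is (-26/3)/13 = -2/3.
[XWZ] = ½·(4·(13/3−(-11)) + (11/3)·(-11−2) + (-9)·(2−(13/3))) = ½·(184/3 − 143/3 + 21) = 52/3, so the Y-coordinate is 4/3.
[XYW] = ½·(4·(7−(13/3)) + 7·(13/3−2) + (11/3)·(2−7)) = ½·(32/3 + 49/3 − 55/3) = 13/3, so the Z-coordinate is 1/3.

(-2/3, 4/3, 1/3)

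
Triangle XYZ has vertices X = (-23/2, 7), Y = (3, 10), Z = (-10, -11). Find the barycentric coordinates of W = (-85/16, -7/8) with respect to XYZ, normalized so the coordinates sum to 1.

(1/8, 3/8, 1/2)

Signed area of the reference triangle: [XYZ] = ½·((-23/2)·(10−(-11)) + 3·(-11−7) + (-10)·(7−10)) = ½·(-483/2 − 54 + 30) = -531/4.
[WYZ] = ½·((-85/16)·(10−(-11)) + 3·(-11−(-7/8)) + (-10)·(-7/8−10)) = ½·(-1785/16 − 243/8 + 435/4) = -531/32, so the X-coordinate is (-531/32)/(-531/4) = 1/8.
[XWZ] = ½·((-23/2)·(-7/8−(-11)) + (-85/16)·(-11−7) + (-10)·(7−(-7/8))) = ½·(-1863/16 + 765/8 − 315/4) = -1593/32, so the Y-coordinate is 3/8.
[XYW] = ½·((-23/2)·(10−(-7/8)) + 3·(-7/8−7) + (-85/16)·(7−10)) = ½·(-2001/16 − 189/8 + 255/16) = -531/8, so the Z-coordinate is 1/2.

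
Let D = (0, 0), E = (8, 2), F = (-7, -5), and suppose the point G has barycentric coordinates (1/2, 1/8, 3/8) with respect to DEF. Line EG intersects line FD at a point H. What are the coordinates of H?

Line EG meets FD where the E-coordinate vanishes; zeroing G's E-weight and renormalizing leaves F, D-weights 3/8 : 1/2 → (3/7, 4/7).
So H = (3/7)·F + (4/7)·D = (-3, -15/7).

(-3, -15/7)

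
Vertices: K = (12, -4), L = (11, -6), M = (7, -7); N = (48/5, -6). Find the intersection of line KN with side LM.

Barycentric coordinates of N with respect to KLM: (1/5, 2/5, 2/5).
On side LM the K-coordinate is zero; dropping N's K-weight 1/5 and renormalizing the remaining 2/5 : 2/5 gives weights 1/2, 1/2 on L, M.
J = (1/2)·(11, -6) + (1/2)·(7, -7) = (9, -13/2).

(9, -13/2)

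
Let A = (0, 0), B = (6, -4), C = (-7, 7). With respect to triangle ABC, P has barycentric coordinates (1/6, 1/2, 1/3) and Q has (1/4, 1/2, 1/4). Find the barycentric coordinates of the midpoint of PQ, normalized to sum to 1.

(5/24, 1/2, 7/24)

Since both coordinate triples sum to 1, the midpoint's barycentrics are the componentwise average.
(1/6+1/4)/2 = 5/24; similarly 1/2 and 7/24.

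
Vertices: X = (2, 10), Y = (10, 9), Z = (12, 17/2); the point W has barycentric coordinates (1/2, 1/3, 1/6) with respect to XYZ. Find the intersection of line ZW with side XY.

(26/5, 48/5)

Line ZW meets XY where the Z-coordinate vanishes; zeroing W's Z-weight and renormalizing leaves X, Y-weights 1/2 : 1/3 → (3/5, 2/5).
So V = (3/5)·X + (2/5)·Y = (26/5, 48/5).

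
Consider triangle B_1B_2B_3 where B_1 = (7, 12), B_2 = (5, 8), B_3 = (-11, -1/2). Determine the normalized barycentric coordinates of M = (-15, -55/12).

Signed area of the reference triangle: [B_1B_2B_3] = ½·(7·(8−(-1/2)) + 5·(-1/2−12) + (-11)·(12−8)) = ½·(119/2 − 125/2 − 44) = -47/2.
[MB_2B_3] = ½·((-15)·(8−(-1/2)) + 5·(-1/2−(-55/12)) + (-11)·(-55/12−8)) = ½·(-255/2 + 245/12 + 1661/12) = 47/3, so the B_1-coordinate is (47/3)/(-47/2) = -2/3.
[B_1MB_3] = ½·(7·(-55/12−(-1/2)) + (-15)·(-1/2−12) + (-11)·(12−(-55/12))) = ½·(-343/12 + 375/2 − 2189/12) = -47/4, so the B_2-coordinate is 1/2.
[B_1B_2M] = ½·(7·(8−(-55/12)) + 5·(-55/12−12) + (-15)·(12−8)) = ½·(1057/12 − 995/12 − 60) = -329/12, so the B_3-coordinate is 7/6.
Check: -2/3 + 1/2 + 7/6 = 1.

(-2/3, 1/2, 7/6)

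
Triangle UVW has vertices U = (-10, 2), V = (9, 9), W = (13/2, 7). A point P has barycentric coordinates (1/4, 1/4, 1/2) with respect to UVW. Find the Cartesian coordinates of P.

(3, 25/4)

P = (1/4)·U + (1/4)·V + (1/2)·W.
x-coordinate: (1/4)·(-10) + (1/4)·9 + (1/2)·(13/2) = 3.
y-coordinate: (1/4)·2 + (1/4)·9 + (1/2)·7 = 25/4.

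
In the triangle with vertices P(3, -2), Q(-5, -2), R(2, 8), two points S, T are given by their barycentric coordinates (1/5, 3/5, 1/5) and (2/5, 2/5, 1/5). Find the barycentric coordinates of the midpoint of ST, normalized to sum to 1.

(3/10, 1/2, 1/5)

Since both coordinate triples sum to 1, the midpoint's barycentrics are the componentwise average.
(1/5+2/5)/2 = 3/10; similarly 1/2 and 1/5.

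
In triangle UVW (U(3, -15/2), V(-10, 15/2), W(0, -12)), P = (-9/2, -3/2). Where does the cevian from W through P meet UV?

(-27/4, 15/4)

Barycentric coordinates of P with respect to UVW: (1/6, 1/2, 1/3).
On side UV the W-coordinate is zero; dropping P's W-weight 1/3 and renormalizing the remaining 1/6 : 1/2 gives weights 1/4, 3/4 on U, V.
Q = (1/4)·(3, -15/2) + (3/4)·(-10, 15/2) = (-27/4, 15/4).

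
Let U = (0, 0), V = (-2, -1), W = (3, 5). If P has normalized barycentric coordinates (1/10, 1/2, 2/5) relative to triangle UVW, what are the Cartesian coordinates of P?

(1/5, 3/2)

P = (1/10)·U + (1/2)·V + (2/5)·W.
x-coordinate: (1/10)·0 + (1/2)·(-2) + (2/5)·3 = 1/5.
y-coordinate: (1/10)·0 + (1/2)·(-1) + (2/5)·5 = 3/2.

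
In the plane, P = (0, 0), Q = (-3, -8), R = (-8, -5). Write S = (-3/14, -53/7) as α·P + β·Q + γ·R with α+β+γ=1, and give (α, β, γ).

(3/14, 17/14, -3/7)

Signed area of the reference triangle: [PQR] = ½·(0·(-8−(-5)) + (-3)·(-5−0) + (-8)·(0−(-8))) = ½·(0 + 15 − 64) = -49/2.
[SQR] = ½·((-3/14)·(-8−(-5)) + (-3)·(-5−(-53/7)) + (-8)·(-53/7−(-8))) = ½·(9/14 − 54/7 − 24/7) = -21/4, so the P-coordinate is (-21/4)/(-49/2) = 3/14.
[PSR] = ½·(0·(-53/7−(-5)) + (-3/14)·(-5−0) + (-8)·(0−(-53/7))) = ½·(0 + 15/14 − 424/7) = -119/4, so the Q-coordinate is 17/14.
[PQS] = ½·(0·(-8−(-53/7)) + (-3)·(-53/7−0) + (-3/14)·(0−(-8))) = ½·(0 + 159/7 − 12/7) = 21/2, so the R-coordinate is -3/7.
Check: 3/14 + 17/14 − 3/7 = 1.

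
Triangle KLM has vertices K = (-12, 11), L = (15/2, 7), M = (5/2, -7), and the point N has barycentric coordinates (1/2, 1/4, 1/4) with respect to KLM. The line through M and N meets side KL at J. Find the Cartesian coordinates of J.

Line MN meets KL where the M-coordinate vanishes; zeroing N's M-weight and renormalizing leaves K, L-weights 1/2 : 1/4 → (2/3, 1/3).
So J = (2/3)·K + (1/3)·L = (-11/2, 29/3).

(-11/2, 29/3)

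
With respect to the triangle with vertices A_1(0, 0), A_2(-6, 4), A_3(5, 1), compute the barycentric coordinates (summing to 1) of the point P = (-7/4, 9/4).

Signed area of the reference triangle: [A_1A_2A_3] = ½·(0·(4−1) + (-6)·(1−0) + 5·(0−4)) = ½·(0 − 6 − 20) = -13.
[PA_2A_3] = ½·((-7/4)·(4−1) + (-6)·(1−(9/4)) + 5·(9/4−4)) = ½·(-21/4 + 15/2 − 35/4) = -13/4, so the A_1-coordinate is (-13/4)/(-13) = 1/4.
[A_1PA_3] = ½·(0·(9/4−1) + (-7/4)·(1−0) + 5·(0−(9/4))) = ½·(0 − 7/4 − 45/4) = -13/2, so the A_2-coordinate is 1/2.
[A_1A_2P] = ½·(0·(4−(9/4)) + (-6)·(9/4−0) + (-7/4)·(0−4)) = ½·(0 − 27/2 + 7) = -13/4, so the A_3-coordinate is 1/4.

(1/4, 1/2, 1/4)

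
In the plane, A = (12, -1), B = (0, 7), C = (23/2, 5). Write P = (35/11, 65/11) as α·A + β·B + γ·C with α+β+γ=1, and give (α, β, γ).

Signed area of the reference triangle: [ABC] = ½·(12·(7−5) + 0·(5−(-1)) + (23/2)·(-1−7)) = ½·(24 + 0 − 92) = -34.
[PBC] = ½·((35/11)·(7−5) + 0·(5−(65/11)) + (23/2)·(65/11−7)) = ½·(70/11 + 0 − 138/11) = -34/11, so the A-coordinate is (-34/11)/(-34) = 1/11.
[APC] = ½·(12·(65/11−5) + (35/11)·(5−(-1)) + (23/2)·(-1−(65/11))) = ½·(120/11 + 210/11 − 874/11) = -272/11, so the B-coordinate is 8/11.
[ABP] = ½·(12·(7−(65/11)) + 0·(65/11−(-1)) + (35/11)·(-1−7)) = ½·(144/11 + 0 − 280/11) = -68/11, so the C-coordinate is 2/11.
Check: 1/11 + 8/11 + 2/11 = 1.

(1/11, 8/11, 2/11)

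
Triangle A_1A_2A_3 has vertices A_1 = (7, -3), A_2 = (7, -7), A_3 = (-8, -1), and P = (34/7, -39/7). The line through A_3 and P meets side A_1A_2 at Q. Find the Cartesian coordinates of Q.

(7, -19/3)

Barycentric coordinates of P with respect to A_1A_2A_3: (1/7, 5/7, 1/7).
On side A_1A_2 the A_3-coordinate is zero; dropping P's A_3-weight 1/7 and renormalizing the remaining 1/7 : 5/7 gives weights 1/6, 5/6 on A_1, A_2.
Q = (1/6)·(7, -3) + (5/6)·(7, -7) = (7, -19/3).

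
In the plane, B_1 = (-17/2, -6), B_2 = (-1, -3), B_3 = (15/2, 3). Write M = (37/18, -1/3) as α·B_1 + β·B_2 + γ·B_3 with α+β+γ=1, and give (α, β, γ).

Signed area of the reference triangle: [B_1B_2B_3] = ½·((-17/2)·(-3−3) + (-1)·(3−(-6)) + (15/2)·(-6−(-3))) = ½·(51 − 9 − 45/2) = 39/4.
[MB_2B_3] = ½·((37/18)·(-3−3) + (-1)·(3−(-1/3)) + (15/2)·(-1/3−(-3))) = ½·(-37/3 − 10/3 + 20) = 13/6, so the B_1-coordinate is (13/6)/(39/4) = 2/9.
[B_1MB_3] = ½·((-17/2)·(-1/3−3) + (37/18)·(3−(-6)) + (15/2)·(-6−(-1/3))) = ½·(85/3 + 37/2 − 85/2) = 13/6, so the B_2-coordinate is 2/9.
[B_1B_2M] = ½·((-17/2)·(-3−(-1/3)) + (-1)·(-1/3−(-6)) + (37/18)·(-6−(-3))) = ½·(68/3 − 17/3 − 37/6) = 65/12, so the B_3-coordinate is 5/9.

(2/9, 2/9, 5/9)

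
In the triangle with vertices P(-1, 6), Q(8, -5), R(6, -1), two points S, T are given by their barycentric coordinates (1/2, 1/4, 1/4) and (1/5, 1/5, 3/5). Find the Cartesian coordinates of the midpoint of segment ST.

Barycentric coordinates of the midpoint are the average: (7/20, 9/40, 17/40).
Converting: (7/20)·P + (9/40)·Q + (17/40)·R = (4, 11/20).

(4, 11/20)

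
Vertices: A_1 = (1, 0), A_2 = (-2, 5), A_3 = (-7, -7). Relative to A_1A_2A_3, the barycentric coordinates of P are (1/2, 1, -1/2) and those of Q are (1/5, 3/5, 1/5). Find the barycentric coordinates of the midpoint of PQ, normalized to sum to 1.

Since both coordinate triples sum to 1, the midpoint's barycentrics are the componentwise average.
(1/2+1/5)/2 = 7/20; similarly 4/5 and -3/20.

(7/20, 4/5, -3/20)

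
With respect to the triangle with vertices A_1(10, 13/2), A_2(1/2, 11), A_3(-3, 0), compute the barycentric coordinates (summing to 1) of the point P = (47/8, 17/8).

Signed area of the reference triangle: [A_1A_2A_3] = ½·(10·(11−0) + (1/2)·(0−(13/2)) + (-3)·(13/2−11)) = ½·(110 − 13/4 + 27/2) = 481/8.
[PA_2A_3] = ½·((47/8)·(11−0) + (1/2)·(0−(17/8)) + (-3)·(17/8−11)) = ½·(517/8 − 17/16 + 213/8) = 1443/32, so the A_1-coordinate is (1443/32)/(481/8) = 3/4.
[A_1PA_3] = ½·(10·(17/8−0) + (47/8)·(0−(13/2)) + (-3)·(13/2−(17/8))) = ½·(85/4 − 611/16 − 105/8) = -481/32, so the A_2-coordinate is -1/4.
[A_1A_2P] = ½·(10·(11−(17/8)) + (1/2)·(17/8−(13/2)) + (47/8)·(13/2−11)) = ½·(355/4 − 35/16 − 423/16) = 481/16, so the A_3-coordinate is 1/2.
Check: 3/4 − 1/4 + 1/2 = 1.

(3/4, -1/4, 1/2)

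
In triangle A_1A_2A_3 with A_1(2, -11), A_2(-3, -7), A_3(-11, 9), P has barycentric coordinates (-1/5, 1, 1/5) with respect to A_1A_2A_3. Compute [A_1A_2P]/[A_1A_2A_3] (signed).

1/5

The signed ratio [A_1A_2P]/[A_1A_2A_3] equals the barycentric coordinate of P at vertex A_3, which is 1/5.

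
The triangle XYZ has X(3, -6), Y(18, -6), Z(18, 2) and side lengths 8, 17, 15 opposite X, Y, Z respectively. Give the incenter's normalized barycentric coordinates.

The incenter has barycentric coordinates proportional to the opposite side lengths: (8 : 17 : 15).
Normalizing by 8+17+15 = 40 gives (1/5, 17/40, 3/8).

(1/5, 17/40, 3/8)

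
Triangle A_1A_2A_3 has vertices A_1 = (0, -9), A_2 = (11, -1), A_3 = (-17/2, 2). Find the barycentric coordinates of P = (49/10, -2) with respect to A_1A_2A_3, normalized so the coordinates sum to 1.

(1/5, 3/5, 1/5)

Signed area of the reference triangle: [A_1A_2A_3] = ½·(0·(-1−2) + 11·(2−(-9)) + (-17/2)·(-9−(-1))) = ½·(0 + 121 + 68) = 189/2.
[PA_2A_3] = ½·((49/10)·(-1−2) + 11·(2−(-2)) + (-17/2)·(-2−(-1))) = ½·(-147/10 + 44 + 17/2) = 189/10, so the A_1-coordinate is (189/10)/(189/2) = 1/5.
[A_1PA_3] = ½·(0·(-2−2) + (49/10)·(2−(-9)) + (-17/2)·(-9−(-2))) = ½·(0 + 539/10 + 119/2) = 567/10, so the A_2-coordinate is 3/5.
[A_1A_2P] = ½·(0·(-1−(-2)) + 11·(-2−(-9)) + (49/10)·(-9−(-1))) = ½·(0 + 77 − 196/5) = 189/10, so the A_3-coordinate is 1/5.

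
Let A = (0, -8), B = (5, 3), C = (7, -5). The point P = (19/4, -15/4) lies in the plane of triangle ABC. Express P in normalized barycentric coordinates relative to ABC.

Signed area of the reference triangle: [ABC] = ½·(0·(3−(-5)) + 5·(-5−(-8)) + 7·(-8−3)) = ½·(0 + 15 − 77) = -31.
[PBC] = ½·((19/4)·(3−(-5)) + 5·(-5−(-15/4)) + 7·(-15/4−3)) = ½·(38 − 25/4 − 189/4) = -31/4, so the A-coordinate is (-31/4)/(-31) = 1/4.
[APC] = ½·(0·(-15/4−(-5)) + (19/4)·(-5−(-8)) + 7·(-8−(-15/4))) = ½·(0 + 57/4 − 119/4) = -31/4, so the B-coordinate is 1/4.
[ABP] = ½·(0·(3−(-15/4)) + 5·(-15/4−(-8)) + (19/4)·(-8−3)) = ½·(0 + 85/4 − 209/4) = -31/2, so the C-coordinate is 1/2.
Check: 1/4 + 1/4 + 1/2 = 1.

(1/4, 1/4, 1/2)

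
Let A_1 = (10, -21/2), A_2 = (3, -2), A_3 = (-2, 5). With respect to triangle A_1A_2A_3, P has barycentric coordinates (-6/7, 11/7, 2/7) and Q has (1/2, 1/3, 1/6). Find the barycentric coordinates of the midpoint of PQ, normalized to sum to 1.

Since both coordinate triples sum to 1, the midpoint's barycentrics are the componentwise average.
(-6/7+1/2)/2 = -5/28; similarly 20/21 and 19/84.

(-5/28, 20/21, 19/84)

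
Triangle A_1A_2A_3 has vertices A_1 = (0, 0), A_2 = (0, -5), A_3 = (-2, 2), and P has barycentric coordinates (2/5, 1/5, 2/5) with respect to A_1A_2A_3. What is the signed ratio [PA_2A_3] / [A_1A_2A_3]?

The signed ratio [PA_2A_3]/[A_1A_2A_3] equals the barycentric coordinate of P at vertex A_1, which is 2/5.

2/5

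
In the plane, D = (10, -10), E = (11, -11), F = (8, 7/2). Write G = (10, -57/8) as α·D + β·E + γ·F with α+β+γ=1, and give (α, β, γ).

Signed area of the reference triangle: [DEF] = ½·(10·(-11−(7/2)) + 11·(7/2−(-10)) + 8·(-10−(-11))) = ½·(-145 + 297/2 + 8) = 23/4.
[GEF] = ½·(10·(-11−(7/2)) + 11·(7/2−(-57/8)) + 8·(-57/8−(-11))) = ½·(-145 + 935/8 + 31) = 23/16, so the D-coordinate is (23/16)/(23/4) = 1/4.
[DGF] = ½·(10·(-57/8−(7/2)) + 10·(7/2−(-10)) + 8·(-10−(-57/8))) = ½·(-425/4 + 135 − 23) = 23/8, so the E-coordinate is 1/2.
[DEG] = ½·(10·(-11−(-57/8)) + 11·(-57/8−(-10)) + 10·(-10−(-11))) = ½·(-155/4 + 253/8 + 10) = 23/16, so the F-coordinate is 1/4.
Check: 1/4 + 1/2 + 1/4 = 1.

(1/4, 1/2, 1/4)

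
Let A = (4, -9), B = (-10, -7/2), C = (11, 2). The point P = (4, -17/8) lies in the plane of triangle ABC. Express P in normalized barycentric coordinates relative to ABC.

(1/4, 1/4, 1/2)

Signed area of the reference triangle: [ABC] = ½·(4·(-7/2−2) + (-10)·(2−(-9)) + 11·(-9−(-7/2))) = ½·(-22 − 110 − 121/2) = -385/4.
[PBC] = ½·(4·(-7/2−2) + (-10)·(2−(-17/8)) + 11·(-17/8−(-7/2))) = ½·(-22 − 165/4 + 121/8) = -385/16, so the A-coordinate is (-385/16)/(-385/4) = 1/4.
[APC] = ½·(4·(-17/8−2) + 4·(2−(-9)) + 11·(-9−(-17/8))) = ½·(-33/2 + 44 − 605/8) = -385/16, so the B-coordinate is 1/4.
[ABP] = ½·(4·(-7/2−(-17/8)) + (-10)·(-17/8−(-9)) + 4·(-9−(-7/2))) = ½·(-11/2 − 275/4 − 22) = -385/8, so the C-coordinate is 1/2.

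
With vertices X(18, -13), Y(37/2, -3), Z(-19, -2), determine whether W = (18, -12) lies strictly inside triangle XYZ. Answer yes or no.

Barycentric coordinates of W: (676/751, 74/751, 1/751).
The three coordinates are positive, positive, positive; a point is interior exactly when all three are positive.

yes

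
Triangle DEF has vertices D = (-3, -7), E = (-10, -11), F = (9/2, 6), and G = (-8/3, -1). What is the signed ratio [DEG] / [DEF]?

2/3

[DEF] = ½·((-3)·(-11−6) + (-10)·(6−(-7)) + (9/2)·(-7−(-11))) = ½·(51 − 130 + 18) = -61/2.
[DEG] = ½·((-3)·(-11−(-1)) + (-10)·(-1−(-7)) + (-8/3)·(-7−(-11))) = ½·(30 − 60 − 32/3) = -61/3, so the ratio is (-61/3)/(-61/2) = 2/3.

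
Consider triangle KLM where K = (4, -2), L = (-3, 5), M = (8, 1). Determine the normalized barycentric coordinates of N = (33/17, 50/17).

(1/17, 9/17, 7/17)

Signed area of the reference triangle: [KLM] = ½·(4·(5−1) + (-3)·(1−(-2)) + 8·(-2−5)) = ½·(16 − 9 − 56) = -49/2.
[NLM] = ½·((33/17)·(5−1) + (-3)·(1−(50/17)) + 8·(50/17−5)) = ½·(132/17 + 99/17 − 280/17) = -49/34, so the K-coordinate is (-49/34)/(-49/2) = 1/17.
[KNM] = ½·(4·(50/17−1) + (33/17)·(1−(-2)) + 8·(-2−(50/17))) = ½·(132/17 + 99/17 − 672/17) = -441/34, so the L-coordinate is 9/17.
[KLN] = ½·(4·(5−(50/17)) + (-3)·(50/17−(-2)) + (33/17)·(-2−5)) = ½·(140/17 − 252/17 − 231/17) = -343/34, so the M-coordinate is 7/17.
Check: 1/17 + 9/17 + 7/17 = 1.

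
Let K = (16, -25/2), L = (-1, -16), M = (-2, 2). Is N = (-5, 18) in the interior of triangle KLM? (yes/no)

no

Barycentric coordinates of N: (-76/619, -489/619, 1184/619).
The three coordinates are negative, negative, positive; a point is interior exactly when all three are positive.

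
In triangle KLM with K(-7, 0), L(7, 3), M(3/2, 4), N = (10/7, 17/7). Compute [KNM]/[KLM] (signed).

3/7

[KLM] = ½·((-7)·(3−4) + 7·(4−0) + (3/2)·(0−3)) = ½·(7 + 28 − 9/2) = 61/4.
[KNM] = ½·((-7)·(17/7−4) + (10/7)·(4−0) + (3/2)·(0−(17/7))) = ½·(11 + 40/7 − 51/14) = 183/28, so the ratio is (183/28)/(61/4) = 3/7.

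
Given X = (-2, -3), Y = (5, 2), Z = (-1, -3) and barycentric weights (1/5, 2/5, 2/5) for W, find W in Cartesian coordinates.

W = (1/5)·X + (2/5)·Y + (2/5)·Z.
x-coordinate: (1/5)·(-2) + (2/5)·5 + (2/5)·(-1) = 6/5.
y-coordinate: (1/5)·(-3) + (2/5)·2 + (2/5)·(-3) = -1.

(6/5, -1)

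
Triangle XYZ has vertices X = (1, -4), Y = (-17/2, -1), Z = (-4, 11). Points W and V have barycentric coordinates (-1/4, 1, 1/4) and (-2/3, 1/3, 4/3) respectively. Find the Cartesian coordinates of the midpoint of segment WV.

(-223/24, 79/8)

Barycentric coordinates of the midpoint are the average: (-11/24, 2/3, 19/24).
Converting: (-11/24)·X + (2/3)·Y + (19/24)·Z = (-223/24, 79/8).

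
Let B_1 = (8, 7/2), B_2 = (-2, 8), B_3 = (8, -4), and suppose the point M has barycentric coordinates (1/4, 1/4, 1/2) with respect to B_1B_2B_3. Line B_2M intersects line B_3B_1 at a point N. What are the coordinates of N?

(8, -3/2)

Line B_2M meets B_3B_1 where the B_2-coordinate vanishes; zeroing M's B_2-weight and renormalizing leaves B_3, B_1-weights 1/2 : 1/4 → (2/3, 1/3).
So N = (2/3)·B_3 + (1/3)·B_1 = (8, -3/2).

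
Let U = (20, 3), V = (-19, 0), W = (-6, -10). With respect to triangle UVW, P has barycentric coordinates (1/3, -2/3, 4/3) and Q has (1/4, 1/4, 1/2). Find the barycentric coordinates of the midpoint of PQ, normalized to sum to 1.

Since both coordinate triples sum to 1, the midpoint's barycentrics are the componentwise average.
(1/3+1/4)/2 = 7/24; similarly -5/24 and 11/12.

(7/24, -5/24, 11/12)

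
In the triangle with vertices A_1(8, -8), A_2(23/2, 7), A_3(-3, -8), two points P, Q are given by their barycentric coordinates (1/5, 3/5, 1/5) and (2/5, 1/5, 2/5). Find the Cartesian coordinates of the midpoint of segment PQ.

Barycentric coordinates of the midpoint are the average: (3/10, 2/5, 3/10).
Converting: (3/10)·A_1 + (2/5)·A_2 + (3/10)·A_3 = (61/10, -2).

(61/10, -2)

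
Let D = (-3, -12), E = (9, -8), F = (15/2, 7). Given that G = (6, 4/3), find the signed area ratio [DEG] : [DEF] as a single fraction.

[DEF] = ½·((-3)·(-8−7) + 9·(7−(-12)) + (15/2)·(-12−(-8))) = ½·(45 + 171 − 30) = 93.
[DEG] = ½·((-3)·(-8−(4/3)) + 9·(4/3−(-12)) + 6·(-12−(-8))) = ½·(28 + 120 − 24) = 62, so the ratio is 62/93 = 2/3.

2/3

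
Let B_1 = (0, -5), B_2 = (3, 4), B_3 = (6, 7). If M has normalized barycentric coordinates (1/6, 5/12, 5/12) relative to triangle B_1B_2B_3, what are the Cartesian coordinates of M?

(15/4, 15/4)

M = (1/6)·B_1 + (5/12)·B_2 + (5/12)·B_3.
x-coordinate: (1/6)·0 + (5/12)·3 + (5/12)·6 = 15/4.
y-coordinate: (1/6)·(-5) + (5/12)·4 + (5/12)·7 = 15/4.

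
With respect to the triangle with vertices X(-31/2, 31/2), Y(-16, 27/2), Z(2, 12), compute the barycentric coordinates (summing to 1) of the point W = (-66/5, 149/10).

(4/5, 1/15, 2/15)

Signed area of the reference triangle: [XYZ] = ½·((-31/2)·(27/2−12) + (-16)·(12−(31/2)) + 2·(31/2−(27/2))) = ½·(-93/4 + 56 + 4) = 147/8.
[WYZ] = ½·((-66/5)·(27/2−12) + (-16)·(12−(149/10)) + 2·(149/10−(27/2))) = ½·(-99/5 + 232/5 + 14/5) = 147/10, so the X-coordinate is (147/10)/(147/8) = 4/5.
[XWZ] = ½·((-31/2)·(149/10−12) + (-66/5)·(12−(31/2)) + 2·(31/2−(149/10))) = ½·(-899/20 + 231/5 + 6/5) = 49/40, so the Y-coordinate is 1/15.
[XYW] = ½·((-31/2)·(27/2−(149/10)) + (-16)·(149/10−(31/2)) + (-66/5)·(31/2−(27/2))) = ½·(217/10 + 48/5 − 132/5) = 49/20, so the Z-coordinate is 2/15.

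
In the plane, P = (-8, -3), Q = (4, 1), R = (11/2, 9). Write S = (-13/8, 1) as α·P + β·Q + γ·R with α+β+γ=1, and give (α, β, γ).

(1/2, 1/4, 1/4)

Signed area of the reference triangle: [PQR] = ½·((-8)·(1−9) + 4·(9−(-3)) + (11/2)·(-3−1)) = ½·(64 + 48 − 22) = 45.
[SQR] = ½·((-13/8)·(1−9) + 4·(9−1) + (11/2)·(1−1)) = ½·(13 + 32 + 0) = 45/2, so the P-coordinate is (45/2)/45 = 1/2.
[PSR] = ½·((-8)·(1−9) + (-13/8)·(9−(-3)) + (11/2)·(-3−1)) = ½·(64 − 39/2 − 22) = 45/4, so the Q-coordinate is 1/4.
[PQS] = ½·((-8)·(1−1) + 4·(1−(-3)) + (-13/8)·(-3−1)) = ½·(0 + 16 + 13/2) = 45/4, so the R-coordinate is 1/4.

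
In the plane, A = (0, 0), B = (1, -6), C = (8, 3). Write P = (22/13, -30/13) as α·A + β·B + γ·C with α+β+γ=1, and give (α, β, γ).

Signed area of the reference triangle: [ABC] = ½·(0·(-6−3) + 1·(3−0) + 8·(0−(-6))) = ½·(0 + 3 + 48) = 51/2.
[PBC] = ½·((22/13)·(-6−3) + 1·(3−(-30/13)) + 8·(-30/13−(-6))) = ½·(-198/13 + 69/13 + 384/13) = 255/26, so the A-coordinate is (255/26)/(51/2) = 5/13.
[APC] = ½·(0·(-30/13−3) + (22/13)·(3−0) + 8·(0−(-30/13))) = ½·(0 + 66/13 + 240/13) = 153/13, so the B-coordinate is 6/13.
[ABP] = ½·(0·(-6−(-30/13)) + 1·(-30/13−0) + (22/13)·(0−(-6))) = ½·(0 − 30/13 + 132/13) = 51/13, so the C-coordinate is 2/13.

(5/13, 6/13, 2/13)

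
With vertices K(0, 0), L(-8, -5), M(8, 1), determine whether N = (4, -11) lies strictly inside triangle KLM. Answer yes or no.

Barycentric coordinates of N: (-21/4, 23/8, 27/8).
The three coordinates are negative, positive, positive; a point is interior exactly when all three are positive.

no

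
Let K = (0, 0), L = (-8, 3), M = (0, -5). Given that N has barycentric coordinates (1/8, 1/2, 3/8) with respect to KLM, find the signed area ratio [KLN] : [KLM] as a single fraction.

The signed ratio [KLN]/[KLM] equals the barycentric coordinate of N at vertex M, which is 3/8.

3/8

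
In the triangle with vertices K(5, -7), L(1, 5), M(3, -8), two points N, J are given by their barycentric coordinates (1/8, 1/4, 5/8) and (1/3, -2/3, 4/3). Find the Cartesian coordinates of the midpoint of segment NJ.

(31/8, -503/48)

Barycentric coordinates of the midpoint are the average: (11/48, -5/24, 47/48).
Converting: (11/48)·K + (-5/24)·L + (47/48)·M = (31/8, -503/48).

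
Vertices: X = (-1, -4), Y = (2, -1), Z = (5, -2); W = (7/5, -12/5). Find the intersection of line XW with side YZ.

(3, -4/3)

Barycentric coordinates of W with respect to XYZ: (2/5, 2/5, 1/5).
On side YZ the X-coordinate is zero; dropping W's X-weight 2/5 and renormalizing the remaining 2/5 : 1/5 gives weights 2/3, 1/3 on Y, Z.
V = (2/3)·(2, -1) + (1/3)·(5, -2) = (3, -4/3).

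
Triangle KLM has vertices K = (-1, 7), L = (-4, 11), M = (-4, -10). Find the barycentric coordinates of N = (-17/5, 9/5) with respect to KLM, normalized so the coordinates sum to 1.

(1/5, 2/5, 2/5)

Signed area of the reference triangle: [KLM] = ½·((-1)·(11−(-10)) + (-4)·(-10−7) + (-4)·(7−11)) = ½·(-21 + 68 + 16) = 63/2.
[NLM] = ½·((-17/5)·(11−(-10)) + (-4)·(-10−(9/5)) + (-4)·(9/5−11)) = ½·(-357/5 + 236/5 + 184/5) = 63/10, so the K-coordinate is (63/10)/(63/2) = 1/5.
[KNM] = ½·((-1)·(9/5−(-10)) + (-17/5)·(-10−7) + (-4)·(7−(9/5))) = ½·(-59/5 + 289/5 − 104/5) = 63/5, so the L-coordinate is 2/5.
[KLN] = ½·((-1)·(11−(9/5)) + (-4)·(9/5−7) + (-17/5)·(7−11)) = ½·(-46/5 + 104/5 + 68/5) = 63/5, so the M-coordinate is 2/5.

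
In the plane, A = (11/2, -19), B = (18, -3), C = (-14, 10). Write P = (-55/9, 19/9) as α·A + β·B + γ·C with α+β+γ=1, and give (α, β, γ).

Signed area of the reference triangle: [ABC] = ½·((11/2)·(-3−10) + 18·(10−(-19)) + (-14)·(-19−(-3))) = ½·(-143/2 + 522 + 224) = 1349/4.
[PBC] = ½·((-55/9)·(-3−10) + 18·(10−(19/9)) + (-14)·(19/9−(-3))) = ½·(715/9 + 142 − 644/9) = 1349/18, so the A-coordinate is (1349/18)/(1349/4) = 2/9.
[APC] = ½·((11/2)·(19/9−10) + (-55/9)·(10−(-19)) + (-14)·(-19−(19/9))) = ½·(-781/18 − 1595/9 + 2660/9) = 1349/36, so the B-coordinate is 1/9.
[ABP] = ½·((11/2)·(-3−(19/9)) + 18·(19/9−(-19)) + (-55/9)·(-19−(-3))) = ½·(-253/9 + 380 + 880/9) = 1349/6, so the C-coordinate is 2/3.

(2/9, 1/9, 2/3)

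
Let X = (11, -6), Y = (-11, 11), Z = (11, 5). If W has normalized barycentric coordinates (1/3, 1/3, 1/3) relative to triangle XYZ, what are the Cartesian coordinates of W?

(11/3, 10/3)

W = (1/3)·X + (1/3)·Y + (1/3)·Z.
x-coordinate: (1/3)·11 + (1/3)·(-11) + (1/3)·11 = 11/3.
y-coordinate: (1/3)·(-6) + (1/3)·11 + (1/3)·5 = 10/3.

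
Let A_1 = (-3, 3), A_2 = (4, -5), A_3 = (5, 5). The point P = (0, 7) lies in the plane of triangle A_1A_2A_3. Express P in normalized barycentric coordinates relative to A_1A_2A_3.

Signed area of the reference triangle: [A_1A_2A_3] = ½·((-3)·(-5−5) + 4·(5−3) + 5·(3−(-5))) = ½·(30 + 8 + 40) = 39.
[PA_2A_3] = ½·(0·(-5−5) + 4·(5−7) + 5·(7−(-5))) = ½·(0 − 8 + 60) = 26, so the A_1-coordinate is 26/39 = 2/3.
[A_1PA_3] = ½·((-3)·(7−5) + 0·(5−3) + 5·(3−7)) = ½·(-6 + 0 − 20) = -13, so the A_2-coordinate is -1/3.
[A_1A_2P] = ½·((-3)·(-5−7) + 4·(7−3) + 0·(3−(-5))) = ½·(36 + 16 + 0) = 26, so the A_3-coordinate is 2/3.
Check: 2/3 − 1/3 + 2/3 = 1.

(2/3, -1/3, 2/3)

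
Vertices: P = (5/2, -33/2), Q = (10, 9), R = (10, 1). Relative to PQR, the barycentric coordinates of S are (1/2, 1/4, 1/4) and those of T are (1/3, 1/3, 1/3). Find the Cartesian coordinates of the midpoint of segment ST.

(55/8, -95/24)

Barycentric coordinates of the midpoint are the average: (5/12, 7/24, 7/24).
Converting: (5/12)·P + (7/24)·Q + (7/24)·R = (55/8, -95/24).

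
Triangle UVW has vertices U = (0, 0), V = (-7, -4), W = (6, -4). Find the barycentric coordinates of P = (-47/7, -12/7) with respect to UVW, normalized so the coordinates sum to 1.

Signed area of the reference triangle: [UVW] = ½·(0·(-4−(-4)) + (-7)·(-4−0) + 6·(0−(-4))) = ½·(0 + 28 + 24) = 26.
[PVW] = ½·((-47/7)·(-4−(-4)) + (-7)·(-4−(-12/7)) + 6·(-12/7−(-4))) = ½·(0 + 16 + 96/7) = 104/7, so the U-coordinate is (104/7)/26 = 4/7.
[UPW] = ½·(0·(-12/7−(-4)) + (-47/7)·(-4−0) + 6·(0−(-12/7))) = ½·(0 + 188/7 + 72/7) = 130/7, so the V-coordinate is 5/7.
[UVP] = ½·(0·(-4−(-12/7)) + (-7)·(-12/7−0) + (-47/7)·(0−(-4))) = ½·(0 + 12 − 188/7) = -52/7, so the W-coordinate is -2/7.
Check: 4/7 + 5/7 − 2/7 = 1.

(4/7, 5/7, -2/7)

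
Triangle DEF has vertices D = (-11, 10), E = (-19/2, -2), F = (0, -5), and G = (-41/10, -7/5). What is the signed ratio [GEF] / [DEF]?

1/5

[DEF] = ½·((-11)·(-2−(-5)) + (-19/2)·(-5−10) + 0·(10−(-2))) = ½·(-33 + 285/2 + 0) = 219/4.
[GEF] = ½·((-41/10)·(-2−(-5)) + (-19/2)·(-5−(-7/5)) + 0·(-7/5−(-2))) = ½·(-123/10 + 171/5 + 0) = 219/20, so the ratio is (219/20)/(219/4) = 1/5.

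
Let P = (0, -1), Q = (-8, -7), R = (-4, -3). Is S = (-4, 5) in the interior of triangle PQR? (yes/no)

Barycentric coordinates of S: (-4, -4, 9).
The three coordinates are negative, negative, positive; a point is interior exactly when all three are positive.

no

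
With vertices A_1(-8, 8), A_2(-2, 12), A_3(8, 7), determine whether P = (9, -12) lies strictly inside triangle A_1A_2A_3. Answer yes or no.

no

Barycentric coordinates of P: (37/14, -303/70, 94/35).
The three coordinates are positive, negative, positive; a point is interior exactly when all three are positive.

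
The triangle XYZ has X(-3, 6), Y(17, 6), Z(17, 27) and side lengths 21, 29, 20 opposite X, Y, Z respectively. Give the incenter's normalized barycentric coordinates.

The incenter has barycentric coordinates proportional to the opposite side lengths: (21 : 29 : 20).
Normalizing by 21+29+20 = 70 gives (3/10, 29/70, 2/7).

(3/10, 29/70, 2/7)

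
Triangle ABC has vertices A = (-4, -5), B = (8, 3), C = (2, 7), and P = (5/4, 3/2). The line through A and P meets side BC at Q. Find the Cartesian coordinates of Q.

(22/5, 27/5)

Barycentric coordinates of P with respect to ABC: (3/8, 1/4, 3/8).
On side BC the A-coordinate is zero; dropping P's A-weight 3/8 and renormalizing the remaining 1/4 : 3/8 gives weights 2/5, 3/5 on B, C.
Q = (2/5)·(8, 3) + (3/5)·(2, 7) = (22/5, 27/5).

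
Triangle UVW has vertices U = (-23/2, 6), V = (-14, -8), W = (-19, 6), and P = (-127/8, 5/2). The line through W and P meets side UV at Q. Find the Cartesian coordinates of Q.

(-51/4, -1)

Barycentric coordinates of P with respect to UVW: (1/4, 1/4, 1/2).
On side UV the W-coordinate is zero; dropping P's W-weight 1/2 and renormalizing the remaining 1/4 : 1/4 gives weights 1/2, 1/2 on U, V.
Q = (1/2)·(-23/2, 6) + (1/2)·(-14, -8) = (-51/4, -1).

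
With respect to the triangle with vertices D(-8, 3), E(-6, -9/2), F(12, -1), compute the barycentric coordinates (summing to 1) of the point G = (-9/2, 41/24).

(3/4, 1/12, 1/6)

Signed area of the reference triangle: [DEF] = ½·((-8)·(-9/2−(-1)) + (-6)·(-1−3) + 12·(3−(-9/2))) = ½·(28 + 24 + 90) = 71.
[GEF] = ½·((-9/2)·(-9/2−(-1)) + (-6)·(-1−(41/24)) + 12·(41/24−(-9/2))) = ½·(63/4 + 65/4 + 149/2) = 213/4, so the D-coordinate is (213/4)/71 = 3/4.
[DGF] = ½·((-8)·(41/24−(-1)) + (-9/2)·(-1−3) + 12·(3−(41/24))) = ½·(-65/3 + 18 + 31/2) = 71/12, so the E-coordinate is 1/12.
[DEG] = ½·((-8)·(-9/2−(41/24)) + (-6)·(41/24−3) + (-9/2)·(3−(-9/2))) = ½·(149/3 + 31/4 − 135/4) = 71/6, so the F-coordinate is 1/6.
Check: 3/4 + 1/12 + 1/6 = 1.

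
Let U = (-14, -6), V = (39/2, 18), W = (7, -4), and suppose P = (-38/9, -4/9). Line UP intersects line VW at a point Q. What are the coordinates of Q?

(46/3, 32/3)

Barycentric coordinates of P with respect to UVW: (2/3, 2/9, 1/9).
On side VW the U-coordinate is zero; dropping P's U-weight 2/3 and renormalizing the remaining 2/9 : 1/9 gives weights 2/3, 1/3 on V, W.
Q = (2/3)·(39/2, 18) + (1/3)·(7, -4) = (46/3, 32/3).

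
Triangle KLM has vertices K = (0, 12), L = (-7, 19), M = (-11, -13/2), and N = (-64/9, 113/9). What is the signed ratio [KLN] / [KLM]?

2/9

[KLM] = ½·(0·(19−(-13/2)) + (-7)·(-13/2−12) + (-11)·(12−19)) = ½·(0 + 259/2 + 77) = 413/4.
[KLN] = ½·(0·(19−(113/9)) + (-7)·(113/9−12) + (-64/9)·(12−19)) = ½·(0 − 35/9 + 448/9) = 413/18, so the ratio is (413/18)/(413/4) = 2/9.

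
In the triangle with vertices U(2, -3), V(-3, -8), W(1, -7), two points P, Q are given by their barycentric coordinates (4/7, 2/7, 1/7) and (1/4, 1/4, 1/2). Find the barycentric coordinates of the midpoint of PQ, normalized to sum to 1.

(23/56, 15/56, 9/28)

Since both coordinate triples sum to 1, the midpoint's barycentrics are the componentwise average.
(4/7+1/4)/2 = 23/56; similarly 15/56 and 9/28.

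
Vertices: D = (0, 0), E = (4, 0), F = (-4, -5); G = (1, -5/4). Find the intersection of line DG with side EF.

Barycentric coordinates of G with respect to DEF: (1/4, 1/2, 1/4).
On side EF the D-coordinate is zero; dropping G's D-weight 1/4 and renormalizing the remaining 1/2 : 1/4 gives weights 2/3, 1/3 on E, F.
H = (2/3)·(4, 0) + (1/3)·(-4, -5) = (4/3, -5/3).

(4/3, -5/3)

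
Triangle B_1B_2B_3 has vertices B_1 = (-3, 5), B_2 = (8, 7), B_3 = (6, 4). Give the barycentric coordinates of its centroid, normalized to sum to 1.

(1/3, 1/3, 1/3)

The centroid is the average of the vertices, so each weight is 1/3.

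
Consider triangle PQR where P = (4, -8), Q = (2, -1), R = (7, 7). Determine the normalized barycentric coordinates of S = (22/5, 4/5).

(1/5, 2/5, 2/5)

Signed area of the reference triangle: [PQR] = ½·(4·(-1−7) + 2·(7−(-8)) + 7·(-8−(-1))) = ½·(-32 + 30 − 49) = -51/2.
[SQR] = ½·((22/5)·(-1−7) + 2·(7−(4/5)) + 7·(4/5−(-1))) = ½·(-176/5 + 62/5 + 63/5) = -51/10, so the P-coordinate is (-51/10)/(-51/2) = 1/5.
[PSR] = ½·(4·(4/5−7) + (22/5)·(7−(-8)) + 7·(-8−(4/5))) = ½·(-124/5 + 66 − 308/5) = -51/5, so the Q-coordinate is 2/5.
[PQS] = ½·(4·(-1−(4/5)) + 2·(4/5−(-8)) + (22/5)·(-8−(-1))) = ½·(-36/5 + 88/5 − 154/5) = -51/5, so the R-coordinate is 2/5.
Check: 1/5 + 2/5 + 2/5 = 1.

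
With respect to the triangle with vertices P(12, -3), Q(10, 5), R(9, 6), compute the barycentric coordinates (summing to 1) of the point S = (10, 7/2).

Signed area of the reference triangle: [PQR] = ½·(12·(5−6) + 10·(6−(-3)) + 9·(-3−5)) = ½·(-12 + 90 − 72) = 3.
[SQR] = ½·(10·(5−6) + 10·(6−(7/2)) + 9·(7/2−5)) = ½·(-10 + 25 − 27/2) = 3/4, so the P-coordinate is (3/4)/3 = 1/4.
[PSR] = ½·(12·(7/2−6) + 10·(6−(-3)) + 9·(-3−(7/2))) = ½·(-30 + 90 − 117/2) = 3/4, so the Q-coordinate is 1/4.
[PQS] = ½·(12·(5−(7/2)) + 10·(7/2−(-3)) + 10·(-3−5)) = ½·(18 + 65 − 80) = 3/2, so the R-coordinate is 1/2.
Check: 1/4 + 1/4 + 1/2 = 1.

(1/4, 1/4, 1/2)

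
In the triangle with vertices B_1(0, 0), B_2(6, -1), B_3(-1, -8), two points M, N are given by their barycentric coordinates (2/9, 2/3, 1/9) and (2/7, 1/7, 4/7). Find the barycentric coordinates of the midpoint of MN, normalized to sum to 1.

Since both coordinate triples sum to 1, the midpoint's barycentrics are the componentwise average.
(2/9+2/7)/2 = 16/63; similarly 17/42 and 43/126.

(16/63, 17/42, 43/126)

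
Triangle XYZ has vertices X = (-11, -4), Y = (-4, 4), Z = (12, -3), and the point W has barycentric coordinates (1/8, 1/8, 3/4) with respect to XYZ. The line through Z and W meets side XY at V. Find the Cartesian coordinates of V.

Line ZW meets XY where the Z-coordinate vanishes; zeroing W's Z-weight and renormalizing leaves X, Y-weights 1/8 : 1/8 → (1/2, 1/2).
So V = (1/2)·X + (1/2)·Y = (-15/2, 0).

(-15/2, 0)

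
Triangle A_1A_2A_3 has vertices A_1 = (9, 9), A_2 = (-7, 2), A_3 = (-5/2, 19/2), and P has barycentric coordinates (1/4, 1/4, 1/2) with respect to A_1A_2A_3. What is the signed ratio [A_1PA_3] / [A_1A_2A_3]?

1/4

The signed ratio [A_1PA_3]/[A_1A_2A_3] equals the barycentric coordinate of P at vertex A_2, which is 1/4.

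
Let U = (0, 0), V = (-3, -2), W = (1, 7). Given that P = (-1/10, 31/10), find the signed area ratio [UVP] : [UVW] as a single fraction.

[UVW] = ½·(0·(-2−7) + (-3)·(7−0) + 1·(0−(-2))) = ½·(0 − 21 + 2) = -19/2.
[UVP] = ½·(0·(-2−(31/10)) + (-3)·(31/10−0) + (-1/10)·(0−(-2))) = ½·(0 − 93/10 − 1/5) = -19/4, so the ratio is (-19/4)/(-19/2) = 1/2.

1/2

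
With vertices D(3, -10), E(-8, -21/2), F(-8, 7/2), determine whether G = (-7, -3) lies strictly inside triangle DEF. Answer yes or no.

Barycentric coordinates of G: (1/11, 29/77, 41/77).
The three coordinates are positive, positive, positive; a point is interior exactly when all three are positive.

yes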